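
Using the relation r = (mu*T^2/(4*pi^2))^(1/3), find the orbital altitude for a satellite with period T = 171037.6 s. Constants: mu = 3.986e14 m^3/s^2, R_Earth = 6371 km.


T = 171037.6 s
r = (mu*T^2/(4*pi^2))^(1/3) = (3.986e14 * 171037.6^2 / (4*pi^2))^(1/3)
r = 6.6596834e+07 m = 66596.8338 km
alt = r - R_E = 66596.8338 - 6371 = 60225.8338 km

60225.8338 km


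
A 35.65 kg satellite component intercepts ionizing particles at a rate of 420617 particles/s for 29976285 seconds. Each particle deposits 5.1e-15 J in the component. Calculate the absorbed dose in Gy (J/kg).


Total energy deposited = rate * time * E_per
  = 420617 * 29976285 * 5.1e-15 = 0.06430353 J
Dose = E_total / mass = 0.06430353 / 35.65
Dose = 0.001803746 Gy

0.0018 Gy


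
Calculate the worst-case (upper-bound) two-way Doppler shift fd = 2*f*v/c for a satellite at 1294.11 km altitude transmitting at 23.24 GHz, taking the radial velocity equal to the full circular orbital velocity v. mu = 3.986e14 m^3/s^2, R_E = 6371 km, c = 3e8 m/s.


r = 7.66511e+06 m
v = sqrt(mu/r) = 7211.2317 m/s (worst-case radial velocity)
f = 23.24 GHz = 2.324e+10 Hz
fd = 2*f*v/c = 2*2.324e+10*7211.2317/3.0e+08
fd = 1.1172602e+06 Hz

1.1173e+06 Hz


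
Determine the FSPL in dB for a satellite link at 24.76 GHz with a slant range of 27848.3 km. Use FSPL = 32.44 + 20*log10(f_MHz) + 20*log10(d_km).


f = 24.76 GHz = 24760.0000 MHz
d = 27848.3 km
FSPL = 32.44 + 20*log10(24760.0000) + 20*log10(27848.3)
FSPL = 32.44 + 87.8750 + 88.8960
FSPL = 209.2110 dB

209.2110 dB


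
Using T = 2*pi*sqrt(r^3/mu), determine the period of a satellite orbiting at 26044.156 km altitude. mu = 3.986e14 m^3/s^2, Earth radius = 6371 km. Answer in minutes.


r = 32415.1560 km = 3.2415156e+07 m
T = 2*pi*sqrt(r^3/mu) = 2*pi*sqrt(3.4059977e+22 / 3.986e14)
T = 58080.9077 s = 968.0151 min

968.0151 minutes


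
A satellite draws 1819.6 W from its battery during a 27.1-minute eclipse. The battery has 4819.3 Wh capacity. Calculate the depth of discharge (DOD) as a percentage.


E_used = P * t / 60 = 1819.6 * 27.1 / 60 = 821.8527 Wh
DOD = E_used / E_total * 100 = 821.8527 / 4819.3 * 100
DOD = 17.0534 %

17.0534 %


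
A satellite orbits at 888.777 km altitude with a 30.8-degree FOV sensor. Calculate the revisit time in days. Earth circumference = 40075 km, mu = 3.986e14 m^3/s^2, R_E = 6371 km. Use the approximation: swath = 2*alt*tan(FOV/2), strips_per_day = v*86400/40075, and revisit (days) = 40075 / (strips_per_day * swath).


swath = 2*888.777*tan(0.2687807) = 489.6199 km
v = sqrt(mu/r) = 7409.8089 m/s = 7.4098 km/s
strips/day = v*86400/40075 = 7.4098*86400/40075 = 15.9752
coverage/day = strips * swath = 15.9752 * 489.6199 = 7821.7930 km
revisit = 40075 / 7821.7930 = 5.1235 days

5.1235 days


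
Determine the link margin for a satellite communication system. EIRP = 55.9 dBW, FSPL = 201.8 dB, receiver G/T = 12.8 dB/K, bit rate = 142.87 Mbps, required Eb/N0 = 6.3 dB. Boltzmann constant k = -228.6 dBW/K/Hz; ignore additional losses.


C/N0 = EIRP - FSPL + G/T - k = 55.9 - 201.8 + 12.8 - (-228.6)
C/N0 = 95.5000 dB-Hz
R_b = 142.87 Mbps = 1.4287e+08 bps -> 10*log10(R_b) = 81.5494 dB-Hz
Eb/N0 = C/N0 - 10*log10(R_b) = 95.5000 - 81.5494 = 13.9506 dB
Margin = Eb/N0 - Eb/N0_req = 13.9506 - 6.3 = 7.6506 dB (link closes)

7.6506 dB


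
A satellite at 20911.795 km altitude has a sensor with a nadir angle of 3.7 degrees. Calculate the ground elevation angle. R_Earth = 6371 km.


r = R_E + alt = 27282.7950 km
Law of sines in the satellite / Earth-center / ground-point triangle:
  sin(nadir)/R_E = sin(90 + el)/r  =>  cos(el) = (r/R_E)*sin(nadir)
cos(el) = (27282.7950 / 6371.0000) * sin(3.7 deg) = 0.2763494
el = arccos(0.2763494) = 73.9576 deg
(Earth-central angle = 90 - nadir - el = 12.3424 deg)

73.9576 degrees


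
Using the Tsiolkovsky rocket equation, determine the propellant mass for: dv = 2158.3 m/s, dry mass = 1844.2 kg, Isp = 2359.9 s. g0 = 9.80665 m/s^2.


ve = Isp * g0 = 2359.9 * 9.80665 = 23142.713335 m/s
mass ratio = exp(dv/ve) = exp(2158.3/23142.713335) = 1.09774761
m_prop = m_dry * (mr - 1) = 1844.2 * (1.09774761 - 1)
m_prop = 180.2661 kg

180.2661 kg


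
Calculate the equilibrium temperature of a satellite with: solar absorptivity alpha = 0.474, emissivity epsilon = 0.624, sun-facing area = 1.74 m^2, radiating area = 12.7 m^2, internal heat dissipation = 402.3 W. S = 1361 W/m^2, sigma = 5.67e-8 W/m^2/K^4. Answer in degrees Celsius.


Numerator = alpha*S*A_sun + Q_int = 0.474*1361*1.74 + 402.3 = 1524.7984 W
Denominator = eps*sigma*A_rad = 0.624*5.67e-8*12.7 = 4.4933616e-07 W/K^4
T^4 = 3.3934468e+09 K^4
T = 241.3572 K = -31.7928 C

-31.7928 degrees Celsius


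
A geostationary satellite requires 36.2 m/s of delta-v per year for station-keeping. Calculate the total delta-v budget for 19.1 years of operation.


dV = rate * years = 36.2 * 19.1
dV = 691.4200 m/s

691.4200 m/s


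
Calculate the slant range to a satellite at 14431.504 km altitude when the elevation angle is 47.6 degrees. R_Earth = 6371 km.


h = 14431.504 km, el = 47.6 deg
d = -R_E*sin(el) + sqrt((R_E*sin(el))^2 + 2*R_E*h + h^2)
d = -6371.0000*sin(0.8307767) + sqrt((6371.0000*0.7384553)^2 + 2*6371.0000*14431.504 + 14431.504^2)
d = 15649.3847 km

15649.3847 km


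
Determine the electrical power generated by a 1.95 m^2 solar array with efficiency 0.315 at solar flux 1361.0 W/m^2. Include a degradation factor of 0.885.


P = area * eta * S * degradation
P = 1.95 * 0.315 * 1361.0 * 0.885
P = 739.8549 W

739.8549 W


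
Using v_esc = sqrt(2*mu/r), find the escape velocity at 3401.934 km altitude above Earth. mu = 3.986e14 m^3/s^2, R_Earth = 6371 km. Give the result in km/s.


r = 6371.0 + 3401.934 = 9772.9340 km = 9.772934e+06 m
v_esc = sqrt(2*mu/r) = sqrt(2*3.986e14 / 9.772934e+06)
v_esc = 9031.7345 m/s = 9.0317 km/s

9.0317 km/s


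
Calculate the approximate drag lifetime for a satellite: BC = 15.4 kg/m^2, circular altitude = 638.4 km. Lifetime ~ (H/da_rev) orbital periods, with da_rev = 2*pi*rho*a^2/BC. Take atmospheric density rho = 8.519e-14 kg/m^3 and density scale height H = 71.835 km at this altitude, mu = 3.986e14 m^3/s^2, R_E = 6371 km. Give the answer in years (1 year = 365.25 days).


a = R_E + alt = 7009.4000 km = 7.0094e+06 m
da_rev = 2*pi*rho*a^2/BC = 2*pi*8.519e-14*(7.0094e+06)^2/15.4 = 1.707692 m per revolution
N = H/da_rev = 71835.0000 m / 1.707692 m = 42065.5568 revolutions
P = 2*pi*sqrt(a^3/mu) = 5840.2641 s
lifetime = N*P = 42065.5568 * 5840.2641 = 2.4567396e+08 s = 2843.4486 days
years = 2843.4486 / 365.25 = 7.7849 years

7.7849 years


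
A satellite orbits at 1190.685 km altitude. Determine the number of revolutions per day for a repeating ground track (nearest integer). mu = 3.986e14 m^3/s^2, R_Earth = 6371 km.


r = 7.561685e+06 m
T = 2*pi*sqrt(r^3/mu) = 6543.9368 s = 109.0656 min
revs/day = 1440 / 109.0656 = 13.2031
Rounded: 13 revolutions per day

13 revolutions per day


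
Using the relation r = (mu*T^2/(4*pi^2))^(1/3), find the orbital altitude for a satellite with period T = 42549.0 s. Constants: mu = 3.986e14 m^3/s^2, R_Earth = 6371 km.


T = 42549.0 s
r = (mu*T^2/(4*pi^2))^(1/3) = (3.986e14 * 42549.0^2 / (4*pi^2))^(1/3)
r = 2.6342203e+07 m = 26342.2029 km
alt = r - R_E = 26342.2029 - 6371 = 19971.2029 km

19971.2029 km


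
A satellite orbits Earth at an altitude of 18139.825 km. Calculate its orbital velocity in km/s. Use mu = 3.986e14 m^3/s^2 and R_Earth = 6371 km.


r = R_E + alt = 6371.0 + 18139.825 = 24510.8250 km = 2.4510825e+07 m
v = sqrt(mu/r) = sqrt(3.986e14 / 2.4510825e+07) = 4032.6421 m/s = 4.0326 km/s

4.0326 km/s


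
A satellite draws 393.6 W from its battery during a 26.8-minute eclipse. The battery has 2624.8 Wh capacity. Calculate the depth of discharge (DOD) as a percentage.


E_used = P * t / 60 = 393.6 * 26.8 / 60 = 175.8080 Wh
DOD = E_used / E_total * 100 = 175.8080 / 2624.8 * 100
DOD = 6.6980 %

6.6980 %


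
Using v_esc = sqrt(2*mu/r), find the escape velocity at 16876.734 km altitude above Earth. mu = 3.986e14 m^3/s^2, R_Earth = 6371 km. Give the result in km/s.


r = 6371.0 + 16876.734 = 23247.7340 km = 2.3247734e+07 m
v_esc = sqrt(2*mu/r) = sqrt(2*3.986e14 / 2.3247734e+07)
v_esc = 5855.8957 m/s = 5.8559 km/s

5.8559 km/s


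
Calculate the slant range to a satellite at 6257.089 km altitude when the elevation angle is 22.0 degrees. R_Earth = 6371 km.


h = 6257.089 km, el = 22.0 deg
d = -R_E*sin(el) + sqrt((R_E*sin(el))^2 + 2*R_E*h + h^2)
d = -6371.0000*sin(0.3839724) + sqrt((6371.0000*0.3746066)^2 + 2*6371.0000*6257.089 + 6257.089^2)
d = 8774.6958 km

8774.6958 km


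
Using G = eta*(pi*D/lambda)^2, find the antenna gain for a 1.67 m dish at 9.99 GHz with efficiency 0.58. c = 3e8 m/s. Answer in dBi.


lambda = c/f = 3e8 / 9.99e+09 = 0.03003003 m
G = eta*(pi*D/lambda)^2 = 0.58*(pi*1.67/0.03003003)^2
G = 17703.0929 (linear)
G = 10*log10(17703.0929) = 42.4805 dBi

42.4805 dBi


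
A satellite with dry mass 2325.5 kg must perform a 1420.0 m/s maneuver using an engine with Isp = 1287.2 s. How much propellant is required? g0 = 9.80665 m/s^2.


ve = Isp * g0 = 1287.2 * 9.80665 = 12623.119880 m/s
mass ratio = exp(dv/ve) = exp(1420.0/12623.119880) = 1.11906330
m_prop = m_dry * (mr - 1) = 2325.5 * (1.11906330 - 1)
m_prop = 276.8817 kg

276.8817 kg


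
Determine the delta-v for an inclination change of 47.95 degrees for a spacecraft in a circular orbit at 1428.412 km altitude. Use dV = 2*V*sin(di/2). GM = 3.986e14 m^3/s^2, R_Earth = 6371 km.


r = 7799.4120 km = 7.799412e+06 m
V = sqrt(mu/r) = 7148.8752 m/s
di = 47.95 deg = 0.8368854 rad
dV = 2*V*sin(di/2) = 2*7148.8752*sin(0.4184427)
dV = 5809.7192 m/s = 5.8097 km/s

5.8097 km/s


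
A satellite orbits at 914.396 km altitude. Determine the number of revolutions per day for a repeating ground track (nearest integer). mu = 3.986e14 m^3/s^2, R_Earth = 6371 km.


r = 7.285396e+06 m
T = 2*pi*sqrt(r^3/mu) = 6188.5794 s = 103.1430 min
revs/day = 1440 / 103.1430 = 13.9612
Rounded: 14 revolutions per day

14 revolutions per day


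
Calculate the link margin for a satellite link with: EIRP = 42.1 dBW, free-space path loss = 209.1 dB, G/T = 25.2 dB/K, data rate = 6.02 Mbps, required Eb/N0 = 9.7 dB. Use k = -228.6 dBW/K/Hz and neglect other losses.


C/N0 = EIRP - FSPL + G/T - k = 42.1 - 209.1 + 25.2 - (-228.6)
C/N0 = 86.8000 dB-Hz
R_b = 6.02 Mbps = 6.02e+06 bps -> 10*log10(R_b) = 67.7960 dB-Hz
Eb/N0 = C/N0 - 10*log10(R_b) = 86.8000 - 67.7960 = 19.0040 dB
Margin = Eb/N0 - Eb/N0_req = 19.0040 - 9.7 = 9.3040 dB (link closes)

9.3040 dB


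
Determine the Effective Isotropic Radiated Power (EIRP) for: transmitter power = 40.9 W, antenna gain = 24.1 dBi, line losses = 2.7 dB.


Pt = 40.9 W = 16.1172 dBW
EIRP = Pt_dBW + Gt - losses = 16.1172 + 24.1 - 2.7 = 37.5172 dBW

37.5172 dBW


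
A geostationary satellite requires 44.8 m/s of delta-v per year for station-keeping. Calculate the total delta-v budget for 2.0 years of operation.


dV = rate * years = 44.8 * 2.0
dV = 89.6000 m/s

89.6000 m/s


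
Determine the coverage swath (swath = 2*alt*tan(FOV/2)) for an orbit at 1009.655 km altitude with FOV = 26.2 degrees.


FOV = 26.2 deg = 0.4572763 rad
swath = 2 * alt * tan(FOV/2) = 2 * 1009.655 * tan(0.2286381)
swath = 2 * 1009.655 * 0.2327073
swath = 469.9082 km

469.9082 km


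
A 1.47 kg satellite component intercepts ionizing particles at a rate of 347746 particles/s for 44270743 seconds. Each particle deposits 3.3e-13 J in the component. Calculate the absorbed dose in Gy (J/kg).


Total energy deposited = rate * time * E_per
  = 347746 * 44270743 * 3.3e-13 = 5.0803 J
Dose = E_total / mass = 5.0803 / 1.47
Dose = 3.4560 Gy

3.4560 Gy


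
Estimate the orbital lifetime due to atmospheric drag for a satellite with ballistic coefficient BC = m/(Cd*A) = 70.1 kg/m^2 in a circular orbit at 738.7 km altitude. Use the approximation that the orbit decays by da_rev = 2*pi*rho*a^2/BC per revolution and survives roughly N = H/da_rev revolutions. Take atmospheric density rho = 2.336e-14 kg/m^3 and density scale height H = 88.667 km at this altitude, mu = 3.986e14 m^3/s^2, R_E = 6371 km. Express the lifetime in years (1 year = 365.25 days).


a = R_E + alt = 7109.7000 km = 7.1097e+06 m
da_rev = 2*pi*rho*a^2/BC = 2*pi*2.336e-14*(7.1097e+06)^2/70.1 = 0.105836932 m per revolution
N = H/da_rev = 88667.0000 m / 0.105836932 m = 837769.9419 revolutions
P = 2*pi*sqrt(a^3/mu) = 5966.0671 s
lifetime = N*P = 837769.9419 * 5966.0671 = 4.9981917e+09 s = 57849.4410 days
years = 57849.4410 / 365.25 = 158.3831 years

158.3831 years


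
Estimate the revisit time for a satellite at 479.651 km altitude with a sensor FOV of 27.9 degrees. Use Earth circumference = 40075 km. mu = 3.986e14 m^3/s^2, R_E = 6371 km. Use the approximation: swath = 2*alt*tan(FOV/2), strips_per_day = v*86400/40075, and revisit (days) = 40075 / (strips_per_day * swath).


swath = 2*479.651*tan(0.2434734) = 238.2919 km
v = sqrt(mu/r) = 7627.8602 m/s = 7.6279 km/s
strips/day = v*86400/40075 = 7.6279*86400/40075 = 16.4453
coverage/day = strips * swath = 16.4453 * 238.2919 = 3918.7913 km
revisit = 40075 / 3918.7913 = 10.2264 days

10.2264 days


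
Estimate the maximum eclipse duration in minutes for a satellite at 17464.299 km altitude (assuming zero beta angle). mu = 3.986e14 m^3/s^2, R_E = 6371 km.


r = 23835.2990 km
T = 610.3668 min
Eclipse fraction = arcsin(R_E/r)/pi = arcsin(6371.0000/23835.2990)/pi
= arcsin(0.2672926)/pi = 0.08612904
Eclipse duration = 0.08612904 * 610.3668 = 52.5703 min

52.5703 minutes


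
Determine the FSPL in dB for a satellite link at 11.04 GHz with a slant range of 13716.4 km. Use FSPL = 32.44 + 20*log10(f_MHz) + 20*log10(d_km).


f = 11.04 GHz = 11040.0000 MHz
d = 13716.4 km
FSPL = 32.44 + 20*log10(11040.0000) + 20*log10(13716.4)
FSPL = 32.44 + 80.8594 + 82.7448
FSPL = 196.0442 dB

196.0442 dB


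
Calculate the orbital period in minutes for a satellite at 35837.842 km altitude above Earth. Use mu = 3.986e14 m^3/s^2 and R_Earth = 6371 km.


r = 42208.8420 km = 4.2208842e+07 m
T = 2*pi*sqrt(r^3/mu) = 2*pi*sqrt(7.5198696e+22 / 3.986e14)
T = 86301.1091 s = 1438.3518 min

1438.3518 minutes


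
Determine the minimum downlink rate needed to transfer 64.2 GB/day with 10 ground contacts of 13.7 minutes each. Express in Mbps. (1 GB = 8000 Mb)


total contact time = 10 * 13.7 * 60 = 8220.0000 s
data = 64.2 GB = 513600.0000 Mb
rate = 513600.0000 / 8220.0000 = 62.4818 Mbps

62.4818 Mbps


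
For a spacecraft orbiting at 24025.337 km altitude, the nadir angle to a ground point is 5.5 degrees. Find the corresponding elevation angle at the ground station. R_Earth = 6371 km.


r = R_E + alt = 30396.3370 km
Law of sines in the satellite / Earth-center / ground-point triangle:
  sin(nadir)/R_E = sin(90 + el)/r  =>  cos(el) = (r/R_E)*sin(nadir)
cos(el) = (30396.3370 / 6371.0000) * sin(5.5 deg) = 0.4572845
el = arccos(0.4572845) = 62.7880 deg
(Earth-central angle = 90 - nadir - el = 21.7120 deg)

62.7880 degrees


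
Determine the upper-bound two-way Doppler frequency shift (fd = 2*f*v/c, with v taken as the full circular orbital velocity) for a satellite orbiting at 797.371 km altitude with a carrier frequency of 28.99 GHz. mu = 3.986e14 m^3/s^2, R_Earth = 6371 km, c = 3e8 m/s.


r = 7.168371e+06 m
v = sqrt(mu/r) = 7456.9016 m/s (worst-case radial velocity)
f = 28.99 GHz = 2.899e+10 Hz
fd = 2*f*v/c = 2*2.899e+10*7456.9016/3.0e+08
fd = 1.4411705e+06 Hz

1.4412e+06 Hz


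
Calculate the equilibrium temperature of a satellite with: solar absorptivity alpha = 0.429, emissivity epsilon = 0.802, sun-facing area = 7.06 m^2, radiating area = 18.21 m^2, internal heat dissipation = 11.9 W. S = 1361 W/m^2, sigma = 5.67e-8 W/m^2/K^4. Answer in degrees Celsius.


Numerator = alpha*S*A_sun + Q_int = 0.429*1361*7.06 + 11.9 = 4134.0151 W
Denominator = eps*sigma*A_rad = 0.802*5.67e-8*18.21 = 8.2807061e-07 W/K^4
T^4 = 4.9923461e+09 K^4
T = 265.8130 K = -7.3370 C

-7.3370 degrees Celsius


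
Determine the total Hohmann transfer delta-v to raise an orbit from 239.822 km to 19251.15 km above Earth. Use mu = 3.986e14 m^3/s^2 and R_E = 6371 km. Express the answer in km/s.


r1 = 6610.8220 km = 6.610822e+06 m
r2 = 25622.1500 km = 2.562215e+07 m
dv1 = sqrt(mu/r1)*(sqrt(2*r2/(r1+r2)) - 1) = 2025.7048 m/s
dv2 = sqrt(mu/r2)*(1 - sqrt(2*r1/(r1+r2))) = 1418.1008 m/s
total dv = |dv1| + |dv2| = 2025.7048 + 1418.1008 = 3443.8056 m/s = 3.4438 km/s

3.4438 km/s


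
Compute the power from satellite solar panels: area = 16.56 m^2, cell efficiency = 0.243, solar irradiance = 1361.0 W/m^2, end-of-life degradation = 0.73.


P = area * eta * S * degradation
P = 16.56 * 0.243 * 1361.0 * 0.73
P = 3998.0442 W

3998.0442 W


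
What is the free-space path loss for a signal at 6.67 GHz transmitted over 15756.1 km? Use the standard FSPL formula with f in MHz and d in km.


f = 6.67 GHz = 6670.0000 MHz
d = 15756.1 km
FSPL = 32.44 + 20*log10(6670.0000) + 20*log10(15756.1)
FSPL = 32.44 + 76.4825 + 83.9490
FSPL = 192.8715 dB

192.8715 dB


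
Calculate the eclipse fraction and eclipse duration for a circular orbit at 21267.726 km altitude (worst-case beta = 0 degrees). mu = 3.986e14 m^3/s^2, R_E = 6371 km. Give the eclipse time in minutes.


r = 27638.7260 km
T = 762.1439 min
Eclipse fraction = arcsin(R_E/r)/pi = arcsin(6371.0000/27638.7260)/pi
= arcsin(0.2305099)/pi = 0.07403941
Eclipse duration = 0.07403941 * 762.1439 = 56.4287 min

56.4287 minutes


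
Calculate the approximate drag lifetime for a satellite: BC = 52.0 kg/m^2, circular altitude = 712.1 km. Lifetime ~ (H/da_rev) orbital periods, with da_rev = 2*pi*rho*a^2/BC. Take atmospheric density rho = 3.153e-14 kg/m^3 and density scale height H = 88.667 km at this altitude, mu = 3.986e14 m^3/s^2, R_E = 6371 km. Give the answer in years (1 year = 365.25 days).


a = R_E + alt = 7083.1000 km = 7.0831e+06 m
da_rev = 2*pi*rho*a^2/BC = 2*pi*3.153e-14*(7.0831e+06)^2/52.0 = 0.19113809 m per revolution
N = H/da_rev = 88667.0000 m / 0.19113809 m = 463889.7458 revolutions
P = 2*pi*sqrt(a^3/mu) = 5932.6166 s
lifetime = N*P = 463889.7458 * 5932.6166 = 2.75208e+09 s = 31852.7777 days
years = 31852.7777 / 365.25 = 87.2082 years

87.2082 years


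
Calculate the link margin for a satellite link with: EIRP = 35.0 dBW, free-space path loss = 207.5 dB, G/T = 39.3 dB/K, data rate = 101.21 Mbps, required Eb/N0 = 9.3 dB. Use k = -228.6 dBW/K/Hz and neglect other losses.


C/N0 = EIRP - FSPL + G/T - k = 35.0 - 207.5 + 39.3 - (-228.6)
C/N0 = 95.4000 dB-Hz
R_b = 101.21 Mbps = 1.0121e+08 bps -> 10*log10(R_b) = 80.0522 dB-Hz
Eb/N0 = C/N0 - 10*log10(R_b) = 95.4000 - 80.0522 = 15.3478 dB
Margin = Eb/N0 - Eb/N0_req = 15.3478 - 9.3 = 6.0478 dB (link closes)

6.0478 dB


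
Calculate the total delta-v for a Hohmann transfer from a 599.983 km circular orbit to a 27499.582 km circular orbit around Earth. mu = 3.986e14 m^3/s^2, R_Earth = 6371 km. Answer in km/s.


r1 = 6970.9830 km = 6.970983e+06 m
r2 = 33870.5820 km = 3.3870582e+07 m
dv1 = sqrt(mu/r1)*(sqrt(2*r2/(r1+r2)) - 1) = 2176.8674 m/s
dv2 = sqrt(mu/r2)*(1 - sqrt(2*r1/(r1+r2))) = 1426.1742 m/s
total dv = |dv1| + |dv2| = 2176.8674 + 1426.1742 = 3603.0416 m/s = 3.6030 km/s

3.6030 km/s


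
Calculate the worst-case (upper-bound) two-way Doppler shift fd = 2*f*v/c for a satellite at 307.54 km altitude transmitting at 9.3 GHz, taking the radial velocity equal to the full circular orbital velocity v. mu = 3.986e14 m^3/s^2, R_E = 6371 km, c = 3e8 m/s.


r = 6.67854e+06 m
v = sqrt(mu/r) = 7725.5229 m/s (worst-case radial velocity)
f = 9.3 GHz = 9.3e+09 Hz
fd = 2*f*v/c = 2*9.3e+09*7725.5229/3.0e+08
fd = 478982.4168 Hz

478982.4168 Hz


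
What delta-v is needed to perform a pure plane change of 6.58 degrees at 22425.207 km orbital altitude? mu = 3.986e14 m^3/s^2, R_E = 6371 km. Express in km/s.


r = 28796.2070 km = 2.8796207e+07 m
V = sqrt(mu/r) = 3720.4974 m/s
di = 6.58 deg = 0.1148427 rad
dV = 2*V*sin(di/2) = 2*3720.4974*sin(0.05742133)
dV = 427.0371 m/s = 0.4270371 km/s

0.4270 km/s


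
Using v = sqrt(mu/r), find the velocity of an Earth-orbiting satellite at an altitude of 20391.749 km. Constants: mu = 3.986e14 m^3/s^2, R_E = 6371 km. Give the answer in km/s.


r = R_E + alt = 6371.0 + 20391.749 = 26762.7490 km = 2.6762749e+07 m
v = sqrt(mu/r) = sqrt(3.986e14 / 2.6762749e+07) = 3859.2533 m/s = 3.8593 km/s

3.8593 km/s


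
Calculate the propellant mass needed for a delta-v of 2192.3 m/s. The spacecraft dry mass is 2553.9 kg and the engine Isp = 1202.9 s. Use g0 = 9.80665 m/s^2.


ve = Isp * g0 = 1202.9 * 9.80665 = 11796.419285 m/s
mass ratio = exp(dv/ve) = exp(2192.3/11796.419285) = 1.20423502
m_prop = m_dry * (mr - 1) = 2553.9 * (1.20423502 - 1)
m_prop = 521.5958 kg

521.5958 kg


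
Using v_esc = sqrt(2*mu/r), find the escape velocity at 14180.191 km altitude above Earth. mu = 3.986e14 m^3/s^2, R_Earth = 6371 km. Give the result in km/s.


r = 6371.0 + 14180.191 = 20551.1910 km = 2.0551191e+07 m
v_esc = sqrt(2*mu/r) = sqrt(2*3.986e14 / 2.0551191e+07)
v_esc = 6228.2372 m/s = 6.2282 km/s

6.2282 km/s


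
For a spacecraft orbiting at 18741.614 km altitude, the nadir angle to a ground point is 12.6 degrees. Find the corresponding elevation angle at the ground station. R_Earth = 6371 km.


r = R_E + alt = 25112.6140 km
Law of sines in the satellite / Earth-center / ground-point triangle:
  sin(nadir)/R_E = sin(90 + el)/r  =>  cos(el) = (r/R_E)*sin(nadir)
cos(el) = (25112.6140 / 6371.0000) * sin(12.6 deg) = 0.8598567
el = arccos(0.8598567) = 30.6995 deg
(Earth-central angle = 90 - nadir - el = 46.7005 deg)

30.6995 degrees


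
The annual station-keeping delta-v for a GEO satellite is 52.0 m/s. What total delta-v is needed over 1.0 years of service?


dV = rate * years = 52.0 * 1.0
dV = 52.0000 m/s

52.0000 m/s


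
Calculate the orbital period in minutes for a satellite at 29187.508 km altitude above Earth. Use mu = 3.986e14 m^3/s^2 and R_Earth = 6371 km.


r = 35558.5080 km = 3.5558508e+07 m
T = 2*pi*sqrt(r^3/mu) = 2*pi*sqrt(4.4960444e+22 / 3.986e14)
T = 66730.8284 s = 1112.1805 min

1112.1805 minutes


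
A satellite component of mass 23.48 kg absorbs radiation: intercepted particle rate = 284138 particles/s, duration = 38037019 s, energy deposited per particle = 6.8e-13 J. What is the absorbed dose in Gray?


Total energy deposited = rate * time * E_per
  = 284138 * 38037019 * 6.8e-13 = 7.3493 J
Dose = E_total / mass = 7.3493 / 23.48
Dose = 0.3130016 Gy

0.3130 Gy


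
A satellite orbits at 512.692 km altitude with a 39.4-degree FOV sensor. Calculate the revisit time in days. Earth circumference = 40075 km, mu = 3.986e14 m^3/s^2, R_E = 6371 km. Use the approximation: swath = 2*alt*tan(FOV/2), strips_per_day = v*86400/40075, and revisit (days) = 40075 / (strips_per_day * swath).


swath = 2*512.692*tan(0.3438299) = 367.1406 km
v = sqrt(mu/r) = 7609.5317 m/s = 7.6095 km/s
strips/day = v*86400/40075 = 7.6095*86400/40075 = 16.4058
coverage/day = strips * swath = 16.4058 * 367.1406 = 6023.2458 km
revisit = 40075 / 6023.2458 = 6.6534 days

6.6534 days


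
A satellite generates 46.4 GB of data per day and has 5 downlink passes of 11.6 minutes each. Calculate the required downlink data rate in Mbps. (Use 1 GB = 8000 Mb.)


total contact time = 5 * 11.6 * 60 = 3480.0000 s
data = 46.4 GB = 371200.0000 Mb
rate = 371200.0000 / 3480.0000 = 106.6667 Mbps

106.6667 Mbps


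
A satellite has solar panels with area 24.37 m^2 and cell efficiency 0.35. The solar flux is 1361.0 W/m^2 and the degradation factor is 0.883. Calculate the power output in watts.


P = area * eta * S * degradation
P = 24.37 * 0.35 * 1361.0 * 0.883
P = 10250.4375 W

10250.4375 W


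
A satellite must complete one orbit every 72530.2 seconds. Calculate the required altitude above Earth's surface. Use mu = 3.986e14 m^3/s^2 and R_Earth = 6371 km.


T = 72530.2 s
r = (mu*T^2/(4*pi^2))^(1/3) = (3.986e14 * 72530.2^2 / (4*pi^2))^(1/3)
r = 3.7589952e+07 m = 37589.9518 km
alt = r - R_E = 37589.9518 - 6371 = 31218.9518 km

31218.9518 km


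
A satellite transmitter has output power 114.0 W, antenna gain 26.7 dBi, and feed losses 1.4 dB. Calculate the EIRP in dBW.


Pt = 114.0 W = 20.5690 dBW
EIRP = Pt_dBW + Gt - losses = 20.5690 + 26.7 - 1.4 = 45.8690 dBW

45.8690 dBW


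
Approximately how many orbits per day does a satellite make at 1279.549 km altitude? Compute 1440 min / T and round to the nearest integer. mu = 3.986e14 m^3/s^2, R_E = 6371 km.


r = 7.650549e+06 m
T = 2*pi*sqrt(r^3/mu) = 6659.6303 s = 110.9938 min
revs/day = 1440 / 110.9938 = 12.9737
Rounded: 13 revolutions per day

13 revolutions per day


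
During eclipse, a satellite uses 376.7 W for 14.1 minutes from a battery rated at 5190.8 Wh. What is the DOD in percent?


E_used = P * t / 60 = 376.7 * 14.1 / 60 = 88.5245 Wh
DOD = E_used / E_total * 100 = 88.5245 / 5190.8 * 100
DOD = 1.7054 %

1.7054 %


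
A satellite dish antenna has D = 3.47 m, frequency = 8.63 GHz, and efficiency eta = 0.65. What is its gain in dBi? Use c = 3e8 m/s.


lambda = c/f = 3e8 / 8.63e+09 = 0.03476246 m
G = eta*(pi*D/lambda)^2 = 0.65*(pi*3.47/0.03476246)^2
G = 63922.1146 (linear)
G = 10*log10(63922.1146) = 48.0565 dBi

48.0565 dBi


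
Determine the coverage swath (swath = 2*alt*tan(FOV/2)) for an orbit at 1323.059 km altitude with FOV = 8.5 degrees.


FOV = 8.5 deg = 0.148353 rad
swath = 2 * alt * tan(FOV/2) = 2 * 1323.059 * tan(0.07417649)
swath = 2 * 1323.059 * 0.07431284
swath = 196.6405 km

196.6405 km


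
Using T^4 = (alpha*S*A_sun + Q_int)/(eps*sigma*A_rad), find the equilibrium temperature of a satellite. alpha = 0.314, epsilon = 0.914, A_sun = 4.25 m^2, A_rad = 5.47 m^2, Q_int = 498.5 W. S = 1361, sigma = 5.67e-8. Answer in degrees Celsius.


Numerator = alpha*S*A_sun + Q_int = 0.314*1361*4.25 + 498.5 = 2314.7545 W
Denominator = eps*sigma*A_rad = 0.914*5.67e-8*5.47 = 2.8347619e-07 W/K^4
T^4 = 8.1656048e+09 K^4
T = 300.6056 K = 27.4556 C

27.4556 degrees Celsius


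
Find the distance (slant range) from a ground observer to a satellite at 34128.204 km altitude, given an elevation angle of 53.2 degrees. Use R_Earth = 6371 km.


h = 34128.204 km, el = 53.2 deg
d = -R_E*sin(el) + sqrt((R_E*sin(el))^2 + 2*R_E*h + h^2)
d = -6371.0000*sin(0.9285152) + sqrt((6371.0000*0.8007314)^2 + 2*6371.0000*34128.204 + 34128.204^2)
d = 35217.5282 km

35217.5282 km


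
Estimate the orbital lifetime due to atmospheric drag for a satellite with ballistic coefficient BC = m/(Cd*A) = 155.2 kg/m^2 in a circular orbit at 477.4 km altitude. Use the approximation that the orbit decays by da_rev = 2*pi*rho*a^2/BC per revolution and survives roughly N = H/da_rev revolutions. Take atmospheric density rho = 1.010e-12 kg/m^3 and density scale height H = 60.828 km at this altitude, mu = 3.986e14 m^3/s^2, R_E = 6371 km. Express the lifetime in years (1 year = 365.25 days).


a = R_E + alt = 6848.4000 km = 6.8484e+06 m
da_rev = 2*pi*rho*a^2/BC = 2*pi*1.010e-12*(6.8484e+06)^2/155.2 = 1.917731 m per revolution
N = H/da_rev = 60828.0000 m / 1.917731 m = 31718.7289 revolutions
P = 2*pi*sqrt(a^3/mu) = 5640.2051 s
lifetime = N*P = 31718.7289 * 5640.2051 = 1.7890014e+08 s = 2070.6034 days
years = 2070.6034 / 365.25 = 5.6690 years

5.6690 years


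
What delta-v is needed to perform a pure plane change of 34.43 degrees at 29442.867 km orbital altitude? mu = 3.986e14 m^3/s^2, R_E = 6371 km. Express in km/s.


r = 35813.8670 km = 3.5813867e+07 m
V = sqrt(mu/r) = 3336.1306 m/s
di = 34.43 deg = 0.6009169 rad
dV = 2*V*sin(di/2) = 2*3336.1306*sin(0.3004584)
dV = 1974.7099 m/s = 1.9747 km/s

1.9747 km/s


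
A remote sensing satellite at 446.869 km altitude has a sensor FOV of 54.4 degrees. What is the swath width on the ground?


FOV = 54.4 deg = 0.9494591 rad
swath = 2 * alt * tan(FOV/2) = 2 * 446.869 * tan(0.4747296)
swath = 2 * 446.869 * 0.5139302
swath = 459.3189 km

459.3189 km


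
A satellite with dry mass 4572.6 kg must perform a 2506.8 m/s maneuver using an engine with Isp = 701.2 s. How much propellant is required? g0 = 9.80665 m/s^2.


ve = Isp * g0 = 701.2 * 9.80665 = 6876.422980 m/s
mass ratio = exp(dv/ve) = exp(2506.8/6876.422980) = 1.43986592
m_prop = m_dry * (mr - 1) = 4572.6 * (1.43986592 - 1)
m_prop = 2011.3309 kg

2011.3309 kg


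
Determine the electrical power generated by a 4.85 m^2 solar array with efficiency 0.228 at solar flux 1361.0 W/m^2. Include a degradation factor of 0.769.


P = area * eta * S * degradation
P = 4.85 * 0.228 * 1361.0 * 0.769
P = 1157.3402 W

1157.3402 W


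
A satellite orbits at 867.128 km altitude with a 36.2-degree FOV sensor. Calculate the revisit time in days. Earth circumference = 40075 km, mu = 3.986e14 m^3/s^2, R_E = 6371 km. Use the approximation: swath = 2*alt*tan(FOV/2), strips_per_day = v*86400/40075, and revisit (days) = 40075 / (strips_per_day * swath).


swath = 2*867.128*tan(0.3159046) = 566.8422 km
v = sqrt(mu/r) = 7420.8819 m/s = 7.4209 km/s
strips/day = v*86400/40075 = 7.4209*86400/40075 = 15.9991
coverage/day = strips * swath = 15.9991 * 566.8422 = 9068.9693 km
revisit = 40075 / 9068.9693 = 4.4189 days

4.4189 days


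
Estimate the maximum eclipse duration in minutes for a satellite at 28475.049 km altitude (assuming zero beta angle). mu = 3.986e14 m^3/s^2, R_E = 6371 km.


r = 34846.0490 km
T = 1078.9226 min
Eclipse fraction = arcsin(R_E/r)/pi = arcsin(6371.0000/34846.0490)/pi
= arcsin(0.1828328)/pi = 0.05852669
Eclipse duration = 0.05852669 * 1078.9226 = 63.1458 min

63.1458 minutes


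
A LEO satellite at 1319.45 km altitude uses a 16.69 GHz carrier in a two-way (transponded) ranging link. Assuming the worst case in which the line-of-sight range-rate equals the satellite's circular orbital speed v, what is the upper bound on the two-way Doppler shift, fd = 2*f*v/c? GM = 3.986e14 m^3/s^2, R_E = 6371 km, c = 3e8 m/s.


r = 7.69045e+06 m
v = sqrt(mu/r) = 7199.3414 m/s (worst-case radial velocity)
f = 16.69 GHz = 1.669e+10 Hz
fd = 2*f*v/c = 2*1.669e+10*7199.3414/3.0e+08
fd = 801046.7235 Hz

801046.7235 Hz


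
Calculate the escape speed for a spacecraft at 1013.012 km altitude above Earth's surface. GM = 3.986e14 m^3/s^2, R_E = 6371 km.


r = 6371.0 + 1013.012 = 7384.0120 km = 7.384012e+06 m
v_esc = sqrt(2*mu/r) = sqrt(2*3.986e14 / 7.384012e+06)
v_esc = 10390.5240 m/s = 10.3905 km/s

10.3905 km/s


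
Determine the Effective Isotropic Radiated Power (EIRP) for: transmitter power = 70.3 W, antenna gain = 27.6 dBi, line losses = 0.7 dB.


Pt = 70.3 W = 18.4696 dBW
EIRP = Pt_dBW + Gt - losses = 18.4696 + 27.6 - 0.7 = 45.3696 dBW

45.3696 dBW


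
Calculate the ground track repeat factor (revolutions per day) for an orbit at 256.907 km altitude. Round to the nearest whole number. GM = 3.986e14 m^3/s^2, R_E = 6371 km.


r = 6.627907e+06 m
T = 2*pi*sqrt(r^3/mu) = 5370.0191 s = 89.5003 min
revs/day = 1440 / 89.5003 = 16.0893
Rounded: 16 revolutions per day

16 revolutions per day


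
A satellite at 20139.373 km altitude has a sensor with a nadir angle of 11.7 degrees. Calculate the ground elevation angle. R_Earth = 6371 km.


r = R_E + alt = 26510.3730 km
Law of sines in the satellite / Earth-center / ground-point triangle:
  sin(nadir)/R_E = sin(90 + el)/r  =>  cos(el) = (r/R_E)*sin(nadir)
cos(el) = (26510.3730 / 6371.0000) * sin(11.7 deg) = 0.8438184
el = arccos(0.8438184) = 32.4544 deg
(Earth-central angle = 90 - nadir - el = 45.8456 deg)

32.4544 degrees


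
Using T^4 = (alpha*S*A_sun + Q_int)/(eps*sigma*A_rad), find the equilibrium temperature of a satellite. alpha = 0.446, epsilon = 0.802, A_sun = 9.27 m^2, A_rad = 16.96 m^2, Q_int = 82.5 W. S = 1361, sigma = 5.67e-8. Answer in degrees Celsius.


Numerator = alpha*S*A_sun + Q_int = 0.446*1361*9.27 + 82.5 = 5709.4456 W
Denominator = eps*sigma*A_rad = 0.802*5.67e-8*16.96 = 7.7122886e-07 W/K^4
T^4 = 7.4030497e+09 K^4
T = 293.3274 K = 20.1774 C

20.1774 degrees Celsius


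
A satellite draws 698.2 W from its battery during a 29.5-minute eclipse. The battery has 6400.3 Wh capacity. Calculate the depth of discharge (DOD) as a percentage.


E_used = P * t / 60 = 698.2 * 29.5 / 60 = 343.2817 Wh
DOD = E_used / E_total * 100 = 343.2817 / 6400.3 * 100
DOD = 5.3635 %

5.3635 %


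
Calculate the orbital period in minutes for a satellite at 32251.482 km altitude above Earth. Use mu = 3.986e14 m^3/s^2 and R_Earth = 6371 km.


r = 38622.4820 km = 3.8622482e+07 m
T = 2*pi*sqrt(r^3/mu) = 2*pi*sqrt(5.7613006e+22 / 3.986e14)
T = 75539.0451 s = 1258.9841 min

1258.9841 minutes


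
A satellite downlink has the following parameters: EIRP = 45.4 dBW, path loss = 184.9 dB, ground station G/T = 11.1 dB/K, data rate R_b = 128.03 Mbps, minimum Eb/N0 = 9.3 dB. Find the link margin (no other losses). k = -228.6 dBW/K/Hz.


C/N0 = EIRP - FSPL + G/T - k = 45.4 - 184.9 + 11.1 - (-228.6)
C/N0 = 100.2000 dB-Hz
R_b = 128.03 Mbps = 1.2803e+08 bps -> 10*log10(R_b) = 81.0731 dB-Hz
Eb/N0 = C/N0 - 10*log10(R_b) = 100.2000 - 81.0731 = 19.1269 dB
Margin = Eb/N0 - Eb/N0_req = 19.1269 - 9.3 = 9.8269 dB (link closes)

9.8269 dB


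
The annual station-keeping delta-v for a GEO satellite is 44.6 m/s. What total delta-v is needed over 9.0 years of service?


dV = rate * years = 44.6 * 9.0
dV = 401.4000 m/s

401.4000 m/s


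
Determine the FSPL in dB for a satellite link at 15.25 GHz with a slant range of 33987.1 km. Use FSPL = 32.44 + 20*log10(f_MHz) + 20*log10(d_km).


f = 15.25 GHz = 15250.0000 MHz
d = 33987.1 km
FSPL = 32.44 + 20*log10(15250.0000) + 20*log10(33987.1)
FSPL = 32.44 + 83.6654 + 90.6263
FSPL = 206.7317 dB

206.7317 dB


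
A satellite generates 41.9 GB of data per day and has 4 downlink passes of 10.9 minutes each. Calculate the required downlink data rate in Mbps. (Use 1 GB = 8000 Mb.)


total contact time = 4 * 10.9 * 60 = 2616.0000 s
data = 41.9 GB = 335200.0000 Mb
rate = 335200.0000 / 2616.0000 = 128.1346 Mbps

128.1346 Mbps


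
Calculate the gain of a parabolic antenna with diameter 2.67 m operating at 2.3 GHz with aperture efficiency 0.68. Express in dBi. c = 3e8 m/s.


lambda = c/f = 3e8 / 2.3e+09 = 0.1304348 m
G = eta*(pi*D/lambda)^2 = 0.68*(pi*2.67/0.1304348)^2
G = 2812.1880 (linear)
G = 10*log10(2812.1880) = 34.4904 dBi

34.4904 dBi


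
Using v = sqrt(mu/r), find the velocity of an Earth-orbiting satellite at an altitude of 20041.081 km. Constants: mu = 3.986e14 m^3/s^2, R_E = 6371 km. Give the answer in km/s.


r = R_E + alt = 6371.0 + 20041.081 = 26412.0810 km = 2.6412081e+07 m
v = sqrt(mu/r) = sqrt(3.986e14 / 2.6412081e+07) = 3884.7881 m/s = 3.8848 km/s

3.8848 km/s


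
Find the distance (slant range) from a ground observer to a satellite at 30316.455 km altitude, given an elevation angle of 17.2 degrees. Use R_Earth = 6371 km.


h = 30316.455 km, el = 17.2 deg
d = -R_E*sin(el) + sqrt((R_E*sin(el))^2 + 2*R_E*h + h^2)
d = -6371.0000*sin(0.3001966) + sqrt((6371.0000*0.2957081)^2 + 2*6371.0000*30316.455 + 30316.455^2)
d = 34295.1679 km

34295.1679 km


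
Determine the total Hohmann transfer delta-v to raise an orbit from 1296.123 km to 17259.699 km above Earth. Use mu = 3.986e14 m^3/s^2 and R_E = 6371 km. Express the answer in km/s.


r1 = 7667.1230 km = 7.667123e+06 m
r2 = 23630.6990 km = 2.3630699e+07 m
dv1 = sqrt(mu/r1)*(sqrt(2*r2/(r1+r2)) - 1) = 1650.0197 m/s
dv2 = sqrt(mu/r2)*(1 - sqrt(2*r1/(r1+r2))) = 1232.2742 m/s
total dv = |dv1| + |dv2| = 1650.0197 + 1232.2742 = 2882.2938 m/s = 2.8823 km/s

2.8823 km/s


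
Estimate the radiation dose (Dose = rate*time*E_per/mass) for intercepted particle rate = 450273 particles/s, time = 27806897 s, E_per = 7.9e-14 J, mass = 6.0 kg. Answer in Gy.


Total energy deposited = rate * time * E_per
  = 450273 * 27806897 * 7.9e-14 = 0.9891349 J
Dose = E_total / mass = 0.9891349 / 6.0
Dose = 0.1648558 Gy

0.1649 Gy


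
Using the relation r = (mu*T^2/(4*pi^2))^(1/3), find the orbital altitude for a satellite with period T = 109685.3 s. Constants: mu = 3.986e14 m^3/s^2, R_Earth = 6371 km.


T = 109685.3 s
r = (mu*T^2/(4*pi^2))^(1/3) = (3.986e14 * 109685.3^2 / (4*pi^2))^(1/3)
r = 4.9525036e+07 m = 49525.0365 km
alt = r - R_E = 49525.0365 - 6371 = 43154.0365 km

43154.0365 km


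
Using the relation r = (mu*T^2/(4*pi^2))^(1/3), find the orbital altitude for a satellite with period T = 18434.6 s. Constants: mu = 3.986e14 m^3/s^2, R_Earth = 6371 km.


T = 18434.6 s
r = (mu*T^2/(4*pi^2))^(1/3) = (3.986e14 * 18434.6^2 / (4*pi^2))^(1/3)
r = 1.5082789e+07 m = 15082.7893 km
alt = r - R_E = 15082.7893 - 6371 = 8711.7893 km

8711.7893 km


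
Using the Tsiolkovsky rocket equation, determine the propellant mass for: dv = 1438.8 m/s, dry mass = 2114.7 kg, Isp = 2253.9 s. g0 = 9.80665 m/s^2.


ve = Isp * g0 = 2253.9 * 9.80665 = 22103.208435 m/s
mass ratio = exp(dv/ve) = exp(1438.8/22103.208435) = 1.06726001
m_prop = m_dry * (mr - 1) = 2114.7 * (1.06726001 - 1)
m_prop = 142.2347 kg

142.2347 kg


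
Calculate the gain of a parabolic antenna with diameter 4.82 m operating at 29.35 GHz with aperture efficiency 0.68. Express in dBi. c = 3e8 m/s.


lambda = c/f = 3e8 / 2.935e+10 = 0.01022147 m
G = eta*(pi*D/lambda)^2 = 0.68*(pi*4.82/0.01022147)^2
G = 1.4923697e+06 (linear)
G = 10*log10(1.4923697e+06) = 61.7388 dBi

61.7388 dBi


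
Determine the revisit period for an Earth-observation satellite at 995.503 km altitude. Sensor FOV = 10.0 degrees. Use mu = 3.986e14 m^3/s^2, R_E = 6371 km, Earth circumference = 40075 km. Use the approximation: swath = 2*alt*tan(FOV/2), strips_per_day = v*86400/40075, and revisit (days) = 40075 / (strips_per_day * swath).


swath = 2*995.503*tan(0.08726646) = 174.1905 km
v = sqrt(mu/r) = 7355.9363 m/s = 7.3559 km/s
strips/day = v*86400/40075 = 7.3559*86400/40075 = 15.8591
coverage/day = strips * swath = 15.8591 * 174.1905 = 2762.5015 km
revisit = 40075 / 2762.5015 = 14.5068 days

14.5068 days


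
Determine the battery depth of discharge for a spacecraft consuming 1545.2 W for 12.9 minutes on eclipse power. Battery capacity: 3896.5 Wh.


E_used = P * t / 60 = 1545.2 * 12.9 / 60 = 332.2180 Wh
DOD = E_used / E_total * 100 = 332.2180 / 3896.5 * 100
DOD = 8.5261 %

8.5261 %


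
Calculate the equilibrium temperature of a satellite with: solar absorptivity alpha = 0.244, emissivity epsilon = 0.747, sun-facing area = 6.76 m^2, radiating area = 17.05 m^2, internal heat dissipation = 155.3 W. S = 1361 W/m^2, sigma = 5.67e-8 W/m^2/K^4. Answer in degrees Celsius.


Numerator = alpha*S*A_sun + Q_int = 0.244*1361*6.76 + 155.3 = 2400.1878 W
Denominator = eps*sigma*A_rad = 0.747*5.67e-8*17.05 = 7.2215105e-07 W/K^4
T^4 = 3.3236646e+09 K^4
T = 240.1067 K = -33.0433 C

-33.0433 degrees Celsius


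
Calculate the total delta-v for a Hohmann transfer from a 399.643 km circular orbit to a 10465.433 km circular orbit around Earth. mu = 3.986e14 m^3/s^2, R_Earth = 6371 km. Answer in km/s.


r1 = 6770.6430 km = 6.770643e+06 m
r2 = 16836.4330 km = 1.6836433e+07 m
dv1 = sqrt(mu/r1)*(sqrt(2*r2/(r1+r2)) - 1) = 1490.9406 m/s
dv2 = sqrt(mu/r2)*(1 - sqrt(2*r1/(r1+r2))) = 1180.5537 m/s
total dv = |dv1| + |dv2| = 1490.9406 + 1180.5537 = 2671.4943 m/s = 2.6715 km/s

2.6715 km/s


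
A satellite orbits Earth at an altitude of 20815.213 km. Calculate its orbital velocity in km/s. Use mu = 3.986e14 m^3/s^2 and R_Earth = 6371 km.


r = R_E + alt = 6371.0 + 20815.213 = 27186.2130 km = 2.7186213e+07 m
v = sqrt(mu/r) = sqrt(3.986e14 / 2.7186213e+07) = 3829.0787 m/s = 3.8291 km/s

3.8291 km/s


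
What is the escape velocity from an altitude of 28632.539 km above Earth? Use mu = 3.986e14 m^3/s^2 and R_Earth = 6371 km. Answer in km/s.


r = 6371.0 + 28632.539 = 35003.5390 km = 3.5003539e+07 m
v_esc = sqrt(2*mu/r) = sqrt(2*3.986e14 / 3.5003539e+07)
v_esc = 4772.2992 m/s = 4.7723 km/s

4.7723 km/s


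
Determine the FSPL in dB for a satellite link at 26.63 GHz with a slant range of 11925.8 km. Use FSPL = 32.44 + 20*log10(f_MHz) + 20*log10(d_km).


f = 26.63 GHz = 26630.0000 MHz
d = 11925.8 km
FSPL = 32.44 + 20*log10(26630.0000) + 20*log10(11925.8)
FSPL = 32.44 + 88.5074 + 81.5298
FSPL = 202.4772 dB

202.4772 dB
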